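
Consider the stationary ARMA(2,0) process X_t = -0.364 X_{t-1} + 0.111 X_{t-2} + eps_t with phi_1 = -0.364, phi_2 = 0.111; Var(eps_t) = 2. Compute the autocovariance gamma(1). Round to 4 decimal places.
\gamma(1) = -0.9961

Multiply the model equation by X_{t-k} and take expectations. With theta_0 = psi_0 = 1 and psi_j the MA(infinity) weights, this gives
  gamma(k) - sum_i phi_i gamma(k-i) = c_k,
  c_k = sigma^2 * sum_{j=k..q} theta_j psi_{j-k}   (c_k = 0 for k > q),
using gamma(-m) = gamma(m).
Pure AR (q = 0): c_0 = sigma^2 = 2, c_k = 0 for k >= 1.
Equations for k = 0, 1, 2 (AR order 2, c_2 = 0):
  (E0) gamma(0) = phi_1 gamma(1) + phi_2 gamma(2) + c_0
  (E1) gamma(1) = phi_1 gamma(0) + phi_2 gamma(1) + c_1
  (E2) gamma(2) = phi_1 gamma(1) + phi_2 gamma(0)
From (E1): gamma(1) = A gamma(0) + B with
  A = phi_1 / (1 - phi_2) = -0.364 / 0.889 = -0.409449,   B = c_1 / (1 - phi_2) = 0 / 0.889 = 0.
Insert (E2) into (E0): gamma(0) (1 - phi_2^2) = phi_1 (1 + phi_2) gamma(1) + c_0.
  phi_1 (1 + phi_2) = (-0.364)(1.111) = -0.404404,   1 - phi_2^2 = 0.987679.
Replace gamma(1) by A gamma(0) + B and collect gamma(0):
  gamma(0) [0.987679 - (-0.404404)(-0.409449)] = c_0 = 2
  gamma(0) * 0.822096 = 2
  gamma(0) = 2 / 0.822096 = 2.432805.
  gamma(1) = A gamma(0) = (-0.409449)(2.432805) = -0.996109.
Therefore gamma(1) = -0.9961 (to 4 decimal places).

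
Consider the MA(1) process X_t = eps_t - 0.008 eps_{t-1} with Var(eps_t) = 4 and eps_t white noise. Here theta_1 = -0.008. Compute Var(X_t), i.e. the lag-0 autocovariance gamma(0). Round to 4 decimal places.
\gamma(0) = 4.0003

For an MA(q) process X_t = eps_t + sum_i theta_i eps_{t-i} with
Var(eps_t) = sigma^2, the variance is
  gamma(0) = sigma^2 * (1 + sum_i theta_i^2).
  sum_i theta_i^2 = (-0.008)^2 = 0.000064.
  gamma(0) = 4 * (1 + 0.000064) = 4 * 1.000064 = 4.000256, which rounds to 4.0003.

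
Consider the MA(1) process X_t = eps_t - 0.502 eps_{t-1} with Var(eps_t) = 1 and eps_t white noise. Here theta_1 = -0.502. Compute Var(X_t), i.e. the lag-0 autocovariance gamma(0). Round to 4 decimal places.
\gamma(0) = 1.2520

For an MA(q) process X_t = eps_t + sum_i theta_i eps_{t-i} with
Var(eps_t) = sigma^2, the variance is
  gamma(0) = sigma^2 * (1 + sum_i theta_i^2).
  sum_i theta_i^2 = (-0.502)^2 = 0.252004.
  gamma(0) = 1 * (1 + 0.252004) = 1 * 1.252004 = 1.252004, which rounds to 1.2520.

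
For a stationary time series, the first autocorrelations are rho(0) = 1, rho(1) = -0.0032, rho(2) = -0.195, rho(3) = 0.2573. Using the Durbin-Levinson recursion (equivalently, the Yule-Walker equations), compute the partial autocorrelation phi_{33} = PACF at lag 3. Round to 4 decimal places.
\phi_{33} = 0.2661

The PACF at lag k is phi_{kk}, the last component of the solution
to the Yule-Walker system G_k phi = r_k where
  (G_k)_{ij} = rho(|i - j|), (r_k)_i = rho(i), i,j = 1..k.
Equivalently, Durbin-Levinson gives phi_{kk} iteratively:
  phi_{11} = rho(1)
  phi_{kk} = [rho(k) - sum_{j=1..k-1} phi_{k-1,j} rho(k-j)]
            / [1 - sum_{j=1..k-1} phi_{k-1,j} rho(j)],
  phi_{k,j} = phi_{k-1,j} - phi_{kk} phi_{k-1,k-j},  j = 1..k-1.
Step k = 1:
  phi_11 = rho(1) = -0.0032.
Step k = 2:
  phi_22 = [rho(2) - phi_11 rho(1)] / [1 - phi_11 rho(1)] = [-0.195 - (-0.0032)(-0.0032)] / [1 - (-0.0032)(-0.0032)]
         = -0.19501024 / 0.99998976 = -0.195012.
  Update: phi_21 = phi_11 - phi_22 phi_11 = -0.0032 - (-0.195012)(-0.0032) = -0.003824.
Step k = 3:
  phi_33 = [rho(3) - phi_21 rho(2) - phi_22 rho(1)] / [1 - phi_21 rho(1) - phi_22 rho(2)]
    numerator   = 0.2573 - (-0.003824)(-0.195) - (-0.195012)(-0.0032) = 0.25593027
    denominator = 1 - (-0.003824)(-0.0032) - (-0.195012)(-0.195) = 0.96196038
  phi_33 = 0.25593027 / 0.96196038 = 0.2661.
Therefore phi_{33} = 0.2661.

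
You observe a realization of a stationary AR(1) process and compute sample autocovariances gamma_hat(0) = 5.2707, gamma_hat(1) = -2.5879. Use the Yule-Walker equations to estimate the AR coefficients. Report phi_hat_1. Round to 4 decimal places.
\hat\phi_{1} = -0.4910

The Yule-Walker equations for an AR(p) process read, in matrix form,
  Gamma_p phi = r_p,   with   (Gamma_p)_{ij} = gamma(|i - j|),
                       (r_p)_i = gamma(i),   i,j = 1..p.
Substitute the sample gammas (Toeplitz matrix and right-hand side of size 1):
  Gamma_p = [[5.2707]]
  r_p     = [-2.5879]
With p = 1 this is the single equation gamma(0) phi_1 = gamma(1):
  phi_hat_1 = gamma(1) / gamma(0) = -2.5879 / 5.2707 = -0.4910.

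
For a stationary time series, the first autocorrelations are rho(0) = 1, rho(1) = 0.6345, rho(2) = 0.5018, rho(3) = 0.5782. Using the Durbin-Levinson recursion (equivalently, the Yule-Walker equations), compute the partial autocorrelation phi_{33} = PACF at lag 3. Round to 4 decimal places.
\phi_{33} = 0.3569

The PACF at lag k is phi_{kk}, the last component of the solution
to the Yule-Walker system G_k phi = r_k where
  (G_k)_{ij} = rho(|i - j|), (r_k)_i = rho(i), i,j = 1..k.
Equivalently, Durbin-Levinson gives phi_{kk} iteratively:
  phi_{11} = rho(1)
  phi_{kk} = [rho(k) - sum_{j=1..k-1} phi_{k-1,j} rho(k-j)]
            / [1 - sum_{j=1..k-1} phi_{k-1,j} rho(j)],
  phi_{k,j} = phi_{k-1,j} - phi_{kk} phi_{k-1,k-j},  j = 1..k-1.
Step k = 1:
  phi_11 = rho(1) = 0.6345.
Step k = 2:
  phi_22 = [rho(2) - phi_11 rho(1)] / [1 - phi_11 rho(1)] = [0.5018 - (0.6345)(0.6345)] / [1 - (0.6345)(0.6345)]
         = 0.09920975 / 0.59740975 = 0.166067.
  Update: phi_21 = phi_11 - phi_22 phi_11 = 0.6345 - (0.166067)(0.6345) = 0.529131.
Step k = 3:
  phi_33 = [rho(3) - phi_21 rho(2) - phi_22 rho(1)] / [1 - phi_21 rho(1) - phi_22 rho(2)]
    numerator   = 0.5782 - (0.529131)(0.5018) - (0.166067)(0.6345) = 0.20731297
    denominator = 1 - (0.529131)(0.6345) - (0.166067)(0.5018) = 0.58093433
  phi_33 = 0.20731297 / 0.58093433 = 0.3569.
Therefore phi_{33} = 0.3569.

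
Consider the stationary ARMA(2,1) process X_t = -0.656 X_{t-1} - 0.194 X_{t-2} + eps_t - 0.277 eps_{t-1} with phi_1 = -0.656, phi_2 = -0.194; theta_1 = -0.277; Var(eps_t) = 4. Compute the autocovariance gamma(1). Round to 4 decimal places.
\gamma(1) = -5.4455

Multiply the model equation by X_{t-k} and take expectations. With theta_0 = psi_0 = 1 and psi_j the MA(infinity) weights, this gives
  gamma(k) - sum_i phi_i gamma(k-i) = c_k,
  c_k = sigma^2 * sum_{j=k..q} theta_j psi_{j-k}   (c_k = 0 for k > q),
using gamma(-m) = gamma(m).
psi-weights needed (psi_j = theta_j + sum_i phi_i psi_{j-i}):
  psi_1 = theta_1 + phi_1 = -0.277 + (-0.656) = -0.933
Right-hand sides:
  c_0 = sigma^2 (1 + theta_1 psi_1) = 4 * (1 + (-0.277)(-0.933)) = 4 * 1.258441 = 5.033764
  c_1 = sigma^2 theta_1 = 4 * (-0.277) = -1.108
  c_2 = 0
Equations for k = 0, 1, 2 (AR order 2, c_2 = 0):
  (E0) gamma(0) = phi_1 gamma(1) + phi_2 gamma(2) + c_0
  (E1) gamma(1) = phi_1 gamma(0) + phi_2 gamma(1) + c_1
  (E2) gamma(2) = phi_1 gamma(1) + phi_2 gamma(0)
From (E1): gamma(1) = A gamma(0) + B with
  A = phi_1 / (1 - phi_2) = -0.656 / 1.194 = -0.549414,   B = c_1 / (1 - phi_2) = -1.108 / 1.194 = -0.927973.
Insert (E2) into (E0): gamma(0) (1 - phi_2^2) = phi_1 (1 + phi_2) gamma(1) + c_0.
  phi_1 (1 + phi_2) = (-0.656)(0.806) = -0.528736,   1 - phi_2^2 = 0.962364.
Replace gamma(1) by A gamma(0) + B and collect gamma(0):
  gamma(0) [0.962364 - (-0.528736)(-0.549414)] = (-0.528736)(-0.927973) + 5.033764
  gamma(0) * 0.671869 = 5.524417
  gamma(0) = 5.524417 / 0.671869 = 8.222459.
  gamma(1) = A gamma(0) + B = (-0.549414)(8.222459) + (-0.927973) = -5.445505.
Therefore gamma(1) = -5.4455 (to 4 decimal places).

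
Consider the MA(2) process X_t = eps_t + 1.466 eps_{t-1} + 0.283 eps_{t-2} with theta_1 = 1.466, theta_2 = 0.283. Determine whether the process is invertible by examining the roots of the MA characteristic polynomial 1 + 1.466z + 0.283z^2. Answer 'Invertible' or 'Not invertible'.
\text{Not invertible}

The MA(q) characteristic polynomial is P(z) = 1 + 1.466z + 0.283z^2.
Invertibility requires all roots to lie outside the unit circle, i.e. |z| > 1 for every root.
Set 1 + (1.466) z + (0.283) z^2 = 0, i.e. a z^2 + b z + c = 0 with a = 0.283, b = 1.466, c = 1.
Discriminant D = b^2 - 4ac = (1.466)^2 - 4*(0.283)*1 = 2.149156 - (1.132) = 1.017156.
D >= 0, so the roots are real: z = (-b +/- sqrt(D)) / (2a) = (-1.466 +/- 1.008542) / (0.566).
  z_1 = (-1.466 + 1.008542) / (0.566) = -0.8082,   |z_1| = 0.8082.
  z_2 = (-1.466 - 1.008542) / (0.566) = -4.372,   |z_2| = 4.372.
Moduli of all roots: 0.8082, 4.3720.
All moduli strictly greater than 1? No.
Verdict: Not invertible.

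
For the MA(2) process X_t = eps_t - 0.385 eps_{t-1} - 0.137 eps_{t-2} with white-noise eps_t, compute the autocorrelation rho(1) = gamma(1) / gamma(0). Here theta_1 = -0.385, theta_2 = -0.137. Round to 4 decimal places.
\rho(1) = -0.2847

For an MA(q) process with theta_0 = 1, the autocovariance is
  gamma(k) = sigma^2 * sum_{i=0..q-k} theta_i * theta_{i+k},
and rho(k) = gamma(k) / gamma(0). Sigma^2 cancels.
  numerator   = (1)*(-0.385) + (-0.385)*(-0.137) = -0.332255.
  denominator = (1)^2 + (-0.385)^2 + (-0.137)^2 = 1.166994.
  rho(1) = -0.332255 / 1.166994 = -0.2847.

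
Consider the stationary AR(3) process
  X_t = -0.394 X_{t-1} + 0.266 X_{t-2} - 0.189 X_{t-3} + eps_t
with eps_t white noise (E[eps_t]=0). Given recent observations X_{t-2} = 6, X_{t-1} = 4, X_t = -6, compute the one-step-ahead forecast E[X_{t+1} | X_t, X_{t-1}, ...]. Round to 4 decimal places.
E[X_{t+1} \mid \mathcal F_t] = 2.2940

For an AR(p) model X_t = c + sum_i phi_i X_{t-i} + eps_t, the
one-step-ahead conditional mean is
  E[X_{t+1} | X_t, ...] = c + sum_i phi_i X_{t+1-i}.
Substitute known values:
  E[X_{t+1} | ...] = (-0.394) * (-6) + (0.266) * (4) + (-0.189) * (6)
                   = 2.2940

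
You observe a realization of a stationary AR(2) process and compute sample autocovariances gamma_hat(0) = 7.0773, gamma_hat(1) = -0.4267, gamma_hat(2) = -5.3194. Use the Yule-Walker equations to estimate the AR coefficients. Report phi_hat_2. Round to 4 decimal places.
\hat\phi_{2} = -0.7580

The Yule-Walker equations for an AR(p) process read, in matrix form,
  Gamma_p phi = r_p,   with   (Gamma_p)_{ij} = gamma(|i - j|),
                       (r_p)_i = gamma(i),   i,j = 1..p.
Substitute the sample gammas (Toeplitz matrix and right-hand side of size 2):
  Gamma_p = [[7.0773, -0.4267], [-0.4267, 7.0773]]
  r_p     = [-0.4267, -5.3194]
Written out:
  7.0773 phi_1 - 0.4267 phi_2 = -0.4267
  -0.4267 phi_1 + 7.0773 phi_2 = -5.3194
Solve by Cramer's rule:
  det = gamma(0)^2 - gamma(1)^2 = (7.0773)^2 - (-0.4267)^2 = 50.08817529 - 0.18207289 = 49.9061024
  phi_hat_1 = [gamma(1) gamma(0) - gamma(1) gamma(2)] / det = [(-0.4267)(7.0773) - (-0.4267)(-5.3194)] / 49.9061024 = -5.28967189 / 49.9061024 = -0.106
  phi_hat_2 = [gamma(0) gamma(2) - gamma(1)^2] / det = [(7.0773)(-5.3194) - (-0.4267)^2] / 49.9061024 = -37.82906251 / 49.9061024 = -0.758
So phi_hat = [-0.1060, -0.7580].
Therefore phi_hat_2 = -0.7580.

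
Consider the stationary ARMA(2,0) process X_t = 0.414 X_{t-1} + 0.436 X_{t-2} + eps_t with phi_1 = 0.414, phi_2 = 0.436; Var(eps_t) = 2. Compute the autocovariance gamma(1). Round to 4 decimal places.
\gamma(1) = 3.9305

Multiply the model equation by X_{t-k} and take expectations. With theta_0 = psi_0 = 1 and psi_j the MA(infinity) weights, this gives
  gamma(k) - sum_i phi_i gamma(k-i) = c_k,
  c_k = sigma^2 * sum_{j=k..q} theta_j psi_{j-k}   (c_k = 0 for k > q),
using gamma(-m) = gamma(m).
Pure AR (q = 0): c_0 = sigma^2 = 2, c_k = 0 for k >= 1.
Equations for k = 0, 1, 2 (AR order 2, c_2 = 0):
  (E0) gamma(0) = phi_1 gamma(1) + phi_2 gamma(2) + c_0
  (E1) gamma(1) = phi_1 gamma(0) + phi_2 gamma(1) + c_1
  (E2) gamma(2) = phi_1 gamma(1) + phi_2 gamma(0)
From (E1): gamma(1) = A gamma(0) + B with
  A = phi_1 / (1 - phi_2) = 0.414 / 0.564 = 0.734043,   B = c_1 / (1 - phi_2) = 0 / 0.564 = 0.
Insert (E2) into (E0): gamma(0) (1 - phi_2^2) = phi_1 (1 + phi_2) gamma(1) + c_0.
  phi_1 (1 + phi_2) = (0.414)(1.436) = 0.594504,   1 - phi_2^2 = 0.809904.
Replace gamma(1) by A gamma(0) + B and collect gamma(0):
  gamma(0) [0.809904 - (0.594504)(0.734043)] = c_0 = 2
  gamma(0) * 0.373513 = 2
  gamma(0) = 2 / 0.373513 = 5.354569.
  gamma(1) = A gamma(0) = (0.734043)(5.354569) = 3.930482.
Therefore gamma(1) = 3.9305 (to 4 decimal places).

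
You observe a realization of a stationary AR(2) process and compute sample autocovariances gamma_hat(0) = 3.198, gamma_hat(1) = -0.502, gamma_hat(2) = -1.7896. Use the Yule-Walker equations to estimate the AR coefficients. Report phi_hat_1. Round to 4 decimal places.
\hat\phi_{1} = -0.2510

The Yule-Walker equations for an AR(p) process read, in matrix form,
  Gamma_p phi = r_p,   with   (Gamma_p)_{ij} = gamma(|i - j|),
                       (r_p)_i = gamma(i),   i,j = 1..p.
Substitute the sample gammas (Toeplitz matrix and right-hand side of size 2):
  Gamma_p = [[3.198, -0.502], [-0.502, 3.198]]
  r_p     = [-0.502, -1.7896]
Written out:
  3.198 phi_1 - 0.502 phi_2 = -0.502
  -0.502 phi_1 + 3.198 phi_2 = -1.7896
Solve by Cramer's rule:
  det = gamma(0)^2 - gamma(1)^2 = (3.198)^2 - (-0.502)^2 = 10.227204 - 0.252004 = 9.9752
  phi_hat_1 = [gamma(1) gamma(0) - gamma(1) gamma(2)] / det = [(-0.502)(3.198) - (-0.502)(-1.7896)] / 9.9752 = -2.5037752 / 9.9752 = -0.251
  phi_hat_2 = [gamma(0) gamma(2) - gamma(1)^2] / det = [(3.198)(-1.7896) - (-0.502)^2] / 9.9752 = -5.9751448 / 9.9752 = -0.599
So phi_hat = [-0.2510, -0.5990].
Therefore phi_hat_1 = -0.2510.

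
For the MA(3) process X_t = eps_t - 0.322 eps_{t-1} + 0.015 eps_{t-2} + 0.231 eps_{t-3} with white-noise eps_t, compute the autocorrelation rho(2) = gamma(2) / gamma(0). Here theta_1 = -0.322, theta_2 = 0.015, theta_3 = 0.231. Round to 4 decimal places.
\rho(2) = -0.0513

For an MA(q) process with theta_0 = 1, the autocovariance is
  gamma(k) = sigma^2 * sum_{i=0..q-k} theta_i * theta_{i+k},
and rho(k) = gamma(k) / gamma(0). Sigma^2 cancels.
  numerator   = (1)*(0.015) + (-0.322)*(0.231) = -0.059382.
  denominator = (1)^2 + (-0.322)^2 + (0.015)^2 + (0.231)^2 = 1.15727.
  rho(2) = -0.059382 / 1.15727 = -0.0513.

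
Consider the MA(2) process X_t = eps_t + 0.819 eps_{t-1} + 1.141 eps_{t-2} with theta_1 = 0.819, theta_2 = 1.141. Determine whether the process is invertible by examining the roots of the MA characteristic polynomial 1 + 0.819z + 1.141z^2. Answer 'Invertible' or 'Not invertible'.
\text{Not invertible}

The MA(q) characteristic polynomial is P(z) = 1 + 0.819z + 1.141z^2.
Invertibility requires all roots to lie outside the unit circle, i.e. |z| > 1 for every root.
Set 1 + (0.819) z + (1.141) z^2 = 0, i.e. a z^2 + b z + c = 0 with a = 1.141, b = 0.819, c = 1.
Discriminant D = b^2 - 4ac = (0.819)^2 - 4*(1.141)*1 = 0.670761 - (4.564) = -3.893239.
D < 0, so the roots are the complex-conjugate pair z = (-b +/- i sqrt(-D)) / (2a) = -0.3589 +/- 0.8646i.
For a conjugate pair |z|^2 = z * conj(z) = (product of roots) = c/a = 1/(1.141) = 0.876424, so |z| = sqrt(0.876424) = 0.9362 for both roots.
Moduli of all roots: 0.9362, 0.9362.
All moduli strictly greater than 1? No.
Verdict: Not invertible.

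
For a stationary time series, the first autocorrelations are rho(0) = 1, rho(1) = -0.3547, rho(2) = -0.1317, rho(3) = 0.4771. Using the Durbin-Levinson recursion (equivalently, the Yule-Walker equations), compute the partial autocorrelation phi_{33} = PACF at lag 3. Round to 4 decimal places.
\phi_{33} = 0.3910

The PACF at lag k is phi_{kk}, the last component of the solution
to the Yule-Walker system G_k phi = r_k where
  (G_k)_{ij} = rho(|i - j|), (r_k)_i = rho(i), i,j = 1..k.
Equivalently, Durbin-Levinson gives phi_{kk} iteratively:
  phi_{11} = rho(1)
  phi_{kk} = [rho(k) - sum_{j=1..k-1} phi_{k-1,j} rho(k-j)]
            / [1 - sum_{j=1..k-1} phi_{k-1,j} rho(j)],
  phi_{k,j} = phi_{k-1,j} - phi_{kk} phi_{k-1,k-j},  j = 1..k-1.
Step k = 1:
  phi_11 = rho(1) = -0.3547.
Step k = 2:
  phi_22 = [rho(2) - phi_11 rho(1)] / [1 - phi_11 rho(1)] = [-0.1317 - (-0.3547)(-0.3547)] / [1 - (-0.3547)(-0.3547)]
         = -0.25751209 / 0.87418791 = -0.294573.
  Update: phi_21 = phi_11 - phi_22 phi_11 = -0.3547 - (-0.294573)(-0.3547) = -0.459185.
Step k = 3:
  phi_33 = [rho(3) - phi_21 rho(2) - phi_22 rho(1)] / [1 - phi_21 rho(1) - phi_22 rho(2)]
    numerator   = 0.4771 - (-0.459185)(-0.1317) - (-0.294573)(-0.3547) = 0.31214032
    denominator = 1 - (-0.459185)(-0.3547) - (-0.294573)(-0.1317) = 0.79833182
  phi_33 = 0.31214032 / 0.79833182 = 0.391.
Therefore phi_{33} = 0.3910.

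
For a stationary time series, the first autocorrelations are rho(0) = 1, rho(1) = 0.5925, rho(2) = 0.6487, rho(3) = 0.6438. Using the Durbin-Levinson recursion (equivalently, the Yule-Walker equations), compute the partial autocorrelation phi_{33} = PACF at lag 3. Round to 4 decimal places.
\phi_{33} = 0.3200

The PACF at lag k is phi_{kk}, the last component of the solution
to the Yule-Walker system G_k phi = r_k where
  (G_k)_{ij} = rho(|i - j|), (r_k)_i = rho(i), i,j = 1..k.
Equivalently, Durbin-Levinson gives phi_{kk} iteratively:
  phi_{11} = rho(1)
  phi_{kk} = [rho(k) - sum_{j=1..k-1} phi_{k-1,j} rho(k-j)]
            / [1 - sum_{j=1..k-1} phi_{k-1,j} rho(j)],
  phi_{k,j} = phi_{k-1,j} - phi_{kk} phi_{k-1,k-j},  j = 1..k-1.
Step k = 1:
  phi_11 = rho(1) = 0.5925.
Step k = 2:
  phi_22 = [rho(2) - phi_11 rho(1)] / [1 - phi_11 rho(1)] = [0.6487 - (0.5925)(0.5925)] / [1 - (0.5925)(0.5925)]
         = 0.29764375 / 0.64894375 = 0.458659.
  Update: phi_21 = phi_11 - phi_22 phi_11 = 0.5925 - (0.458659)(0.5925) = 0.320745.
Step k = 3:
  phi_33 = [rho(3) - phi_21 rho(2) - phi_22 rho(1)] / [1 - phi_21 rho(1) - phi_22 rho(2)]
    numerator   = 0.6438 - (0.320745)(0.6487) - (0.458659)(0.5925) = 0.1639776
    denominator = 1 - (0.320745)(0.5925) - (0.458659)(0.6487) = 0.51242683
  phi_33 = 0.1639776 / 0.51242683 = 0.32.
Therefore phi_{33} = 0.3200.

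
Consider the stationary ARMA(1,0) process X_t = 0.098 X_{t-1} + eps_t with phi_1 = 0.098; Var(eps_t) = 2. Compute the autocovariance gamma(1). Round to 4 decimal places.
\gamma(1) = 0.1979

Multiply the model equation by X_{t-k} and take expectations. With theta_0 = psi_0 = 1 and psi_j the MA(infinity) weights, this gives
  gamma(k) - sum_i phi_i gamma(k-i) = c_k,
  c_k = sigma^2 * sum_{j=k..q} theta_j psi_{j-k}   (c_k = 0 for k > q),
using gamma(-m) = gamma(m).
Pure AR (q = 0): c_0 = sigma^2 = 2, c_k = 0 for k >= 1.
Equations for k = 0 and k = 1 (AR order 1):
  gamma(0) = phi_1 gamma(1) + c_0
  gamma(1) = phi_1 gamma(0) + c_1
Substituting the second into the first: gamma(0) (1 - phi_1^2) = c_0 + phi_1 c_1, so
  gamma(0) = c_0 / (1 - phi_1^2) = 2 / (1 - (0.098)^2) = 2 / 0.990396 = 2.019394.
  gamma(1) = phi_1 gamma(0) = (0.098)(2.019394) = 0.197901.
Therefore gamma(1) = 0.1979 (to 4 decimal places).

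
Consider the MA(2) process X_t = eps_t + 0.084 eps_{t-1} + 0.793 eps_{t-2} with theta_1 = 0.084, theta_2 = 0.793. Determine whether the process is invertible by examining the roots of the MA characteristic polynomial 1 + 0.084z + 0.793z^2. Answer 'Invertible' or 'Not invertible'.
\text{Invertible}

The MA(q) characteristic polynomial is P(z) = 1 + 0.084z + 0.793z^2.
Invertibility requires all roots to lie outside the unit circle, i.e. |z| > 1 for every root.
Set 1 + (0.084) z + (0.793) z^2 = 0, i.e. a z^2 + b z + c = 0 with a = 0.793, b = 0.084, c = 1.
Discriminant D = b^2 - 4ac = (0.084)^2 - 4*(0.793)*1 = 0.007056 - (3.172) = -3.164944.
D < 0, so the roots are the complex-conjugate pair z = (-b +/- i sqrt(-D)) / (2a) = -0.053 +/- 1.1217i.
For a conjugate pair |z|^2 = z * conj(z) = (product of roots) = c/a = 1/(0.793) = 1.261034, so |z| = sqrt(1.261034) = 1.123 for both roots.
Moduli of all roots: 1.1230, 1.1230.
All moduli strictly greater than 1? Yes.
Verdict: Invertible.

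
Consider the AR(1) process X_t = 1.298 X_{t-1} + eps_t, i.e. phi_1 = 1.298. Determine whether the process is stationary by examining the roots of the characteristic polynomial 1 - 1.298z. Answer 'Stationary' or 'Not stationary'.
\text{Not stationary}

The AR(p) characteristic polynomial is P(z) = 1 - 1.298z.
Stationarity requires all roots to lie outside the unit circle, i.e. |z| > 1 for every root.
This is linear in z: 1 + (-1.298) z = 0  =>  z = -1/(-1.298) = 0.770416,  |z| = 0.770416.
Moduli of all roots: 0.7704.
All moduli strictly greater than 1? No.
Verdict: Not stationary.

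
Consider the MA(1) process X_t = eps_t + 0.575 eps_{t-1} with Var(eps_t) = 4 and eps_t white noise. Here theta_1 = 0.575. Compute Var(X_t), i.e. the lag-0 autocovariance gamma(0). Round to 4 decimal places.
\gamma(0) = 5.3225

For an MA(q) process X_t = eps_t + sum_i theta_i eps_{t-i} with
Var(eps_t) = sigma^2, the variance is
  gamma(0) = sigma^2 * (1 + sum_i theta_i^2).
  sum_i theta_i^2 = (0.575)^2 = 0.330625.
  gamma(0) = 4 * (1 + 0.330625) = 4 * 1.330625 = 5.3225.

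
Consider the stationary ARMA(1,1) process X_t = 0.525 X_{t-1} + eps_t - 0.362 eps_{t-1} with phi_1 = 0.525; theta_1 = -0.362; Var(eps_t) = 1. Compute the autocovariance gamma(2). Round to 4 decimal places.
\gamma(2) = 0.0957

Multiply the model equation by X_{t-k} and take expectations. With theta_0 = psi_0 = 1 and psi_j the MA(infinity) weights, this gives
  gamma(k) - sum_i phi_i gamma(k-i) = c_k,
  c_k = sigma^2 * sum_{j=k..q} theta_j psi_{j-k}   (c_k = 0 for k > q),
using gamma(-m) = gamma(m).
psi-weights needed (psi_j = theta_j + sum_i phi_i psi_{j-i}):
  psi_1 = theta_1 + phi_1 = -0.362 + (0.525) = 0.163
Right-hand sides:
  c_0 = sigma^2 (1 + theta_1 psi_1) = 1 * (1 + (-0.362)(0.163)) = 1 * 0.940994 = 0.940994
  c_1 = sigma^2 theta_1 = 1 * (-0.362) = -0.362
  c_2 = 0
Equations for k = 0 and k = 1 (AR order 1):
  gamma(0) = phi_1 gamma(1) + c_0
  gamma(1) = phi_1 gamma(0) + c_1
Substituting the second into the first: gamma(0) (1 - phi_1^2) = c_0 + phi_1 c_1, so
  gamma(0) = (c_0 + phi_1 c_1) / (1 - phi_1^2) = (0.940994 + (0.525)(-0.362)) / (1 - (0.525)^2) = 0.750944 / 0.724375 = 1.036679.
  gamma(1) = phi_1 gamma(0) + c_1 = (0.525)(1.036679) + (-0.362) = 0.182256.
For k = 2 (> q): gamma(2) = phi_1 gamma(1) = (0.525)(0.182256) = 0.095685.
Therefore gamma(2) = 0.0957 (to 4 decimal places).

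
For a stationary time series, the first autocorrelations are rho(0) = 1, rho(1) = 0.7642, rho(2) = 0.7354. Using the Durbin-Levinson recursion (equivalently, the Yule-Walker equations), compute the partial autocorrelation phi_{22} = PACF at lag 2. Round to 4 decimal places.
\phi_{22} = 0.3639

The PACF at lag k is phi_{kk}, the last component of the solution
to the Yule-Walker system G_k phi = r_k where
  (G_k)_{ij} = rho(|i - j|), (r_k)_i = rho(i), i,j = 1..k.
Equivalently, Durbin-Levinson gives phi_{kk} iteratively:
  phi_{11} = rho(1)
  phi_{kk} = [rho(k) - sum_{j=1..k-1} phi_{k-1,j} rho(k-j)]
            / [1 - sum_{j=1..k-1} phi_{k-1,j} rho(j)],
  phi_{k,j} = phi_{k-1,j} - phi_{kk} phi_{k-1,k-j},  j = 1..k-1.
Step k = 1:
  phi_11 = rho(1) = 0.7642.
Step k = 2:
  phi_22 = [rho(2) - phi_11 rho(1)] / [1 - phi_11 rho(1)] = [0.7354 - (0.7642)(0.7642)] / [1 - (0.7642)(0.7642)]
         = 0.15139836 / 0.41599836 = 0.3639.
Therefore phi_{22} = 0.3639.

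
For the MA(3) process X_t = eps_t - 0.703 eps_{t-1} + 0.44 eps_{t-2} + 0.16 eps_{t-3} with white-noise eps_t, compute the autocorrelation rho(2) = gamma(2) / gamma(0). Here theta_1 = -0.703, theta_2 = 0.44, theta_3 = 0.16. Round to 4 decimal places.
\rho(2) = 0.1912

For an MA(q) process with theta_0 = 1, the autocovariance is
  gamma(k) = sigma^2 * sum_{i=0..q-k} theta_i * theta_{i+k},
and rho(k) = gamma(k) / gamma(0). Sigma^2 cancels.
  numerator   = (1)*(0.44) + (-0.703)*(0.16) = 0.32752.
  denominator = (1)^2 + (-0.703)^2 + (0.44)^2 + (0.16)^2 = 1.713409.
  rho(2) = 0.32752 / 1.713409 = 0.1912.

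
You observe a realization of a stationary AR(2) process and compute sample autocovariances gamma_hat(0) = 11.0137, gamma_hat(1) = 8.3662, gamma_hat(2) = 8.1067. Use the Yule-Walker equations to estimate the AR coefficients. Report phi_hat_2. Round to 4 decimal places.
\hat\phi_{2} = 0.3760

The Yule-Walker equations for an AR(p) process read, in matrix form,
  Gamma_p phi = r_p,   with   (Gamma_p)_{ij} = gamma(|i - j|),
                       (r_p)_i = gamma(i),   i,j = 1..p.
Substitute the sample gammas (Toeplitz matrix and right-hand side of size 2):
  Gamma_p = [[11.0137, 8.3662], [8.3662, 11.0137]]
  r_p     = [8.3662, 8.1067]
Written out:
  11.0137 phi_1 + 8.3662 phi_2 = 8.3662
  8.3662 phi_1 + 11.0137 phi_2 = 8.1067
Solve by Cramer's rule:
  det = gamma(0)^2 - gamma(1)^2 = (11.0137)^2 - (8.3662)^2 = 121.30158769 - 69.99330244 = 51.30828525
  phi_hat_1 = [gamma(1) gamma(0) - gamma(1) gamma(2)] / det = [(8.3662)(11.0137) - (8.3662)(8.1067)] / 51.30828525 = 24.3205434 / 51.30828525 = 0.474
  phi_hat_2 = [gamma(0) gamma(2) - gamma(1)^2] / det = [(11.0137)(8.1067) - (8.3662)^2] / 51.30828525 = 19.29145935 / 51.30828525 = 0.376
So phi_hat = [0.4740, 0.3760].
Therefore phi_hat_2 = 0.3760.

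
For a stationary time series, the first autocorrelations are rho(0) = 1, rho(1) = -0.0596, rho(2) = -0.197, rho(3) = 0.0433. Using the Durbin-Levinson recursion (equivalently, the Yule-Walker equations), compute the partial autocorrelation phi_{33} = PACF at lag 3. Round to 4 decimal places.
\phi_{33} = 0.0180

The PACF at lag k is phi_{kk}, the last component of the solution
to the Yule-Walker system G_k phi = r_k where
  (G_k)_{ij} = rho(|i - j|), (r_k)_i = rho(i), i,j = 1..k.
Equivalently, Durbin-Levinson gives phi_{kk} iteratively:
  phi_{11} = rho(1)
  phi_{kk} = [rho(k) - sum_{j=1..k-1} phi_{k-1,j} rho(k-j)]
            / [1 - sum_{j=1..k-1} phi_{k-1,j} rho(j)],
  phi_{k,j} = phi_{k-1,j} - phi_{kk} phi_{k-1,k-j},  j = 1..k-1.
Step k = 1:
  phi_11 = rho(1) = -0.0596.
Step k = 2:
  phi_22 = [rho(2) - phi_11 rho(1)] / [1 - phi_11 rho(1)] = [-0.197 - (-0.0596)(-0.0596)] / [1 - (-0.0596)(-0.0596)]
         = -0.20055216 / 0.99644784 = -0.201267.
  Update: phi_21 = phi_11 - phi_22 phi_11 = -0.0596 - (-0.201267)(-0.0596) = -0.071596.
Step k = 3:
  phi_33 = [rho(3) - phi_21 rho(2) - phi_22 rho(1)] / [1 - phi_21 rho(1) - phi_22 rho(2)]
    numerator   = 0.0433 - (-0.071596)(-0.197) - (-0.201267)(-0.0596) = 0.01720016
    denominator = 1 - (-0.071596)(-0.0596) - (-0.201267)(-0.197) = 0.95608329
  phi_33 = 0.01720016 / 0.95608329 = 0.018.
Therefore phi_{33} = 0.0180.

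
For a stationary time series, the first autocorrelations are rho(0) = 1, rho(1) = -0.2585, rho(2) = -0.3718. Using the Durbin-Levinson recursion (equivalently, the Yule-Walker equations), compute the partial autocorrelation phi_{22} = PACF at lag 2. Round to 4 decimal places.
\phi_{22} = -0.4700

The PACF at lag k is phi_{kk}, the last component of the solution
to the Yule-Walker system G_k phi = r_k where
  (G_k)_{ij} = rho(|i - j|), (r_k)_i = rho(i), i,j = 1..k.
Equivalently, Durbin-Levinson gives phi_{kk} iteratively:
  phi_{11} = rho(1)
  phi_{kk} = [rho(k) - sum_{j=1..k-1} phi_{k-1,j} rho(k-j)]
            / [1 - sum_{j=1..k-1} phi_{k-1,j} rho(j)],
  phi_{k,j} = phi_{k-1,j} - phi_{kk} phi_{k-1,k-j},  j = 1..k-1.
Step k = 1:
  phi_11 = rho(1) = -0.2585.
Step k = 2:
  phi_22 = [rho(2) - phi_11 rho(1)] / [1 - phi_11 rho(1)] = [-0.3718 - (-0.2585)(-0.2585)] / [1 - (-0.2585)(-0.2585)]
         = -0.43862225 / 0.93317775 = -0.47.
Therefore phi_{22} = -0.4700.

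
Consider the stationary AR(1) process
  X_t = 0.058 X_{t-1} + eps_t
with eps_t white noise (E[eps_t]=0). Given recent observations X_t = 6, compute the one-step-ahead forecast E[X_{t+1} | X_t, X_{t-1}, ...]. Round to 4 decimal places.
E[X_{t+1} \mid \mathcal F_t] = 0.3480

For an AR(p) model X_t = c + sum_i phi_i X_{t-i} + eps_t, the
one-step-ahead conditional mean is
  E[X_{t+1} | X_t, ...] = c + sum_i phi_i X_{t+1-i}.
Substitute known values:
  E[X_{t+1} | ...] = (0.058) * (6)
                   = 0.3480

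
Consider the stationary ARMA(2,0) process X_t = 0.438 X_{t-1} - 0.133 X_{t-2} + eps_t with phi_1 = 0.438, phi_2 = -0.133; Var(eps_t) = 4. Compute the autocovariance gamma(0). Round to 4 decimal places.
\gamma(0) = 4.7875

Multiply the model equation by X_{t-k} and take expectations. With theta_0 = psi_0 = 1 and psi_j the MA(infinity) weights, this gives
  gamma(k) - sum_i phi_i gamma(k-i) = c_k,
  c_k = sigma^2 * sum_{j=k..q} theta_j psi_{j-k}   (c_k = 0 for k > q),
using gamma(-m) = gamma(m).
Pure AR (q = 0): c_0 = sigma^2 = 4, c_k = 0 for k >= 1.
Equations for k = 0, 1, 2 (AR order 2, c_2 = 0):
  (E0) gamma(0) = phi_1 gamma(1) + phi_2 gamma(2) + c_0
  (E1) gamma(1) = phi_1 gamma(0) + phi_2 gamma(1) + c_1
  (E2) gamma(2) = phi_1 gamma(1) + phi_2 gamma(0)
From (E1): gamma(1) = A gamma(0) + B with
  A = phi_1 / (1 - phi_2) = 0.438 / 1.133 = 0.386584,   B = c_1 / (1 - phi_2) = 0 / 1.133 = 0.
Insert (E2) into (E0): gamma(0) (1 - phi_2^2) = phi_1 (1 + phi_2) gamma(1) + c_0.
  phi_1 (1 + phi_2) = (0.438)(0.867) = 0.379746,   1 - phi_2^2 = 0.982311.
Replace gamma(1) by A gamma(0) + B and collect gamma(0):
  gamma(0) [0.982311 - (0.379746)(0.386584)] = c_0 = 4
  gamma(0) * 0.835507 = 4
  gamma(0) = 4 / 0.835507 = 4.787511.
Therefore gamma(0) = 4.7875 (to 4 decimal places).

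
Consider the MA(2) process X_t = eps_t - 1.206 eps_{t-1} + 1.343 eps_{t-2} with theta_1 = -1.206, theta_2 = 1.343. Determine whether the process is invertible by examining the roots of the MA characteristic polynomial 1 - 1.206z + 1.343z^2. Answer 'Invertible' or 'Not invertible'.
\text{Not invertible}

The MA(q) characteristic polynomial is P(z) = 1 - 1.206z + 1.343z^2.
Invertibility requires all roots to lie outside the unit circle, i.e. |z| > 1 for every root.
Set 1 + (-1.206) z + (1.343) z^2 = 0, i.e. a z^2 + b z + c = 0 with a = 1.343, b = -1.206, c = 1.
Discriminant D = b^2 - 4ac = (-1.206)^2 - 4*(1.343)*1 = 1.454436 - (5.372) = -3.917564.
D < 0, so the roots are the complex-conjugate pair z = (-b +/- i sqrt(-D)) / (2a) = 0.449 +/- 0.7369i.
For a conjugate pair |z|^2 = z * conj(z) = (product of roots) = c/a = 1/(1.343) = 0.744602, so |z| = sqrt(0.744602) = 0.8629 for both roots.
Moduli of all roots: 0.8629, 0.8629.
All moduli strictly greater than 1? No.
Verdict: Not invertible.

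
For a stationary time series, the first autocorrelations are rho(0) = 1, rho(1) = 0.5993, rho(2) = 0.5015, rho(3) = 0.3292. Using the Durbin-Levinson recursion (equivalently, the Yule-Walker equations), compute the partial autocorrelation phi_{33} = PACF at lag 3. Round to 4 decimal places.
\phi_{33} = -0.0619

The PACF at lag k is phi_{kk}, the last component of the solution
to the Yule-Walker system G_k phi = r_k where
  (G_k)_{ij} = rho(|i - j|), (r_k)_i = rho(i), i,j = 1..k.
Equivalently, Durbin-Levinson gives phi_{kk} iteratively:
  phi_{11} = rho(1)
  phi_{kk} = [rho(k) - sum_{j=1..k-1} phi_{k-1,j} rho(k-j)]
            / [1 - sum_{j=1..k-1} phi_{k-1,j} rho(j)],
  phi_{k,j} = phi_{k-1,j} - phi_{kk} phi_{k-1,k-j},  j = 1..k-1.
Step k = 1:
  phi_11 = rho(1) = 0.5993.
Step k = 2:
  phi_22 = [rho(2) - phi_11 rho(1)] / [1 - phi_11 rho(1)] = [0.5015 - (0.5993)(0.5993)] / [1 - (0.5993)(0.5993)]
         = 0.14233951 / 0.64083951 = 0.222114.
  Update: phi_21 = phi_11 - phi_22 phi_11 = 0.5993 - (0.222114)(0.5993) = 0.466187.
Step k = 3:
  phi_33 = [rho(3) - phi_21 rho(2) - phi_22 rho(1)] / [1 - phi_21 rho(1) - phi_22 rho(2)]
    numerator   = 0.3292 - (0.466187)(0.5015) - (0.222114)(0.5993) = -0.03770578
    denominator = 1 - (0.466187)(0.5993) - (0.222114)(0.5015) = 0.60922389
  phi_33 = -0.03770578 / 0.60922389 = -0.0619.
Therefore phi_{33} = -0.0619.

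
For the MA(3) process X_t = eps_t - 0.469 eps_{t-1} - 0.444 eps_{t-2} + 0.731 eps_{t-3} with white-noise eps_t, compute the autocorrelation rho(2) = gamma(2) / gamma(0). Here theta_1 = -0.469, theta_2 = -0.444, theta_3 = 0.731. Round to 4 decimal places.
\rho(2) = -0.4032

For an MA(q) process with theta_0 = 1, the autocovariance is
  gamma(k) = sigma^2 * sum_{i=0..q-k} theta_i * theta_{i+k},
and rho(k) = gamma(k) / gamma(0). Sigma^2 cancels.
  numerator   = (1)*(-0.444) + (-0.469)*(0.731) = -0.786839.
  denominator = (1)^2 + (-0.469)^2 + (-0.444)^2 + (0.731)^2 = 1.951458.
  rho(2) = -0.786839 / 1.951458 = -0.4032.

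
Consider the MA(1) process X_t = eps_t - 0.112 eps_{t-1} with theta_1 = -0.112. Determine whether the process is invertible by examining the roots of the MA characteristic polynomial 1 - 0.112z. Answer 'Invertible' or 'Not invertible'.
\text{Invertible}

The MA(q) characteristic polynomial is P(z) = 1 - 0.112z.
Invertibility requires all roots to lie outside the unit circle, i.e. |z| > 1 for every root.
This is linear in z: 1 + (-0.112) z = 0  =>  z = -1/(-0.112) = 8.928571,  |z| = 8.928571.
Moduli of all roots: 8.9286.
All moduli strictly greater than 1? Yes.
Verdict: Invertible.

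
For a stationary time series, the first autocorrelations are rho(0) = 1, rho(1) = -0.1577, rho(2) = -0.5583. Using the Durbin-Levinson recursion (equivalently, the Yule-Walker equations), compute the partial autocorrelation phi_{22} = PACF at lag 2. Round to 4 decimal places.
\phi_{22} = -0.5980

The PACF at lag k is phi_{kk}, the last component of the solution
to the Yule-Walker system G_k phi = r_k where
  (G_k)_{ij} = rho(|i - j|), (r_k)_i = rho(i), i,j = 1..k.
Equivalently, Durbin-Levinson gives phi_{kk} iteratively:
  phi_{11} = rho(1)
  phi_{kk} = [rho(k) - sum_{j=1..k-1} phi_{k-1,j} rho(k-j)]
            / [1 - sum_{j=1..k-1} phi_{k-1,j} rho(j)],
  phi_{k,j} = phi_{k-1,j} - phi_{kk} phi_{k-1,k-j},  j = 1..k-1.
Step k = 1:
  phi_11 = rho(1) = -0.1577.
Step k = 2:
  phi_22 = [rho(2) - phi_11 rho(1)] / [1 - phi_11 rho(1)] = [-0.5583 - (-0.1577)(-0.1577)] / [1 - (-0.1577)(-0.1577)]
         = -0.58316929 / 0.97513071 = -0.598.
Therefore phi_{22} = -0.5980.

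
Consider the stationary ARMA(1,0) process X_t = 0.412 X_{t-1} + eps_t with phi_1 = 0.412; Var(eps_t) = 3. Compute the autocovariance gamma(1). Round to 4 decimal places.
\gamma(1) = 1.4887

Multiply the model equation by X_{t-k} and take expectations. With theta_0 = psi_0 = 1 and psi_j the MA(infinity) weights, this gives
  gamma(k) - sum_i phi_i gamma(k-i) = c_k,
  c_k = sigma^2 * sum_{j=k..q} theta_j psi_{j-k}   (c_k = 0 for k > q),
using gamma(-m) = gamma(m).
Pure AR (q = 0): c_0 = sigma^2 = 3, c_k = 0 for k >= 1.
Equations for k = 0 and k = 1 (AR order 1):
  gamma(0) = phi_1 gamma(1) + c_0
  gamma(1) = phi_1 gamma(0) + c_1
Substituting the second into the first: gamma(0) (1 - phi_1^2) = c_0 + phi_1 c_1, so
  gamma(0) = c_0 / (1 - phi_1^2) = 3 / (1 - (0.412)^2) = 3 / 0.830256 = 3.613343.
  gamma(1) = phi_1 gamma(0) = (0.412)(3.613343) = 1.488697.
Therefore gamma(1) = 1.4887 (to 4 decimal places).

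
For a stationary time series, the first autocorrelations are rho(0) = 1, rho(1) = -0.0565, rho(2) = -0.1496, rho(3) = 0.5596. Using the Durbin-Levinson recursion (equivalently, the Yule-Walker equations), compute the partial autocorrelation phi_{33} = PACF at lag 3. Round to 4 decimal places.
\phi_{33} = 0.5560

The PACF at lag k is phi_{kk}, the last component of the solution
to the Yule-Walker system G_k phi = r_k where
  (G_k)_{ij} = rho(|i - j|), (r_k)_i = rho(i), i,j = 1..k.
Equivalently, Durbin-Levinson gives phi_{kk} iteratively:
  phi_{11} = rho(1)
  phi_{kk} = [rho(k) - sum_{j=1..k-1} phi_{k-1,j} rho(k-j)]
            / [1 - sum_{j=1..k-1} phi_{k-1,j} rho(j)],
  phi_{k,j} = phi_{k-1,j} - phi_{kk} phi_{k-1,k-j},  j = 1..k-1.
Step k = 1:
  phi_11 = rho(1) = -0.0565.
Step k = 2:
  phi_22 = [rho(2) - phi_11 rho(1)] / [1 - phi_11 rho(1)] = [-0.1496 - (-0.0565)(-0.0565)] / [1 - (-0.0565)(-0.0565)]
         = -0.15279225 / 0.99680775 = -0.153282.
  Update: phi_21 = phi_11 - phi_22 phi_11 = -0.0565 - (-0.153282)(-0.0565) = -0.06516.
Step k = 3:
  phi_33 = [rho(3) - phi_21 rho(2) - phi_22 rho(1)] / [1 - phi_21 rho(1) - phi_22 rho(2)]
    numerator   = 0.5596 - (-0.06516)(-0.1496) - (-0.153282)(-0.0565) = 0.54119159
    denominator = 1 - (-0.06516)(-0.0565) - (-0.153282)(-0.1496) = 0.97338752
  phi_33 = 0.54119159 / 0.97338752 = 0.556.
Therefore phi_{33} = 0.5560.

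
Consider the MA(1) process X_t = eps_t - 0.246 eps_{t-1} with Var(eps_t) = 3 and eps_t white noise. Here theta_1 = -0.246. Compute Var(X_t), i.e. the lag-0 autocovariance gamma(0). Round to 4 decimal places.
\gamma(0) = 3.1815

For an MA(q) process X_t = eps_t + sum_i theta_i eps_{t-i} with
Var(eps_t) = sigma^2, the variance is
  gamma(0) = sigma^2 * (1 + sum_i theta_i^2).
  sum_i theta_i^2 = (-0.246)^2 = 0.060516.
  gamma(0) = 3 * (1 + 0.060516) = 3 * 1.060516 = 3.181548, which rounds to 3.1815.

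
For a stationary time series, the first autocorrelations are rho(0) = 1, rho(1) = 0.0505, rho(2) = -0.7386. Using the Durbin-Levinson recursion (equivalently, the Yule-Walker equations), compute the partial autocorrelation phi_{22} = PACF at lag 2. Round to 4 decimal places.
\phi_{22} = -0.7430

The PACF at lag k is phi_{kk}, the last component of the solution
to the Yule-Walker system G_k phi = r_k where
  (G_k)_{ij} = rho(|i - j|), (r_k)_i = rho(i), i,j = 1..k.
Equivalently, Durbin-Levinson gives phi_{kk} iteratively:
  phi_{11} = rho(1)
  phi_{kk} = [rho(k) - sum_{j=1..k-1} phi_{k-1,j} rho(k-j)]
            / [1 - sum_{j=1..k-1} phi_{k-1,j} rho(j)],
  phi_{k,j} = phi_{k-1,j} - phi_{kk} phi_{k-1,k-j},  j = 1..k-1.
Step k = 1:
  phi_11 = rho(1) = 0.0505.
Step k = 2:
  phi_22 = [rho(2) - phi_11 rho(1)] / [1 - phi_11 rho(1)] = [-0.7386 - (0.0505)(0.0505)] / [1 - (0.0505)(0.0505)]
         = -0.74115025 / 0.99744975 = -0.743.
Therefore phi_{22} = -0.7430.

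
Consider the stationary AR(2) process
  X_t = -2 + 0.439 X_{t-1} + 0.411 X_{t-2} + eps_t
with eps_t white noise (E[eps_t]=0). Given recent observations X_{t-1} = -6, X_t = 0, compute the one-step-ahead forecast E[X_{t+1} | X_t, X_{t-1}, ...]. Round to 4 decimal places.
E[X_{t+1} \mid \mathcal F_t] = -4.4660

For an AR(p) model X_t = c + sum_i phi_i X_{t-i} + eps_t, the
one-step-ahead conditional mean is
  E[X_{t+1} | X_t, ...] = c + sum_i phi_i X_{t+1-i}.
Substitute known values:
  E[X_{t+1} | ...] = -2 + (0.439) * (0) + (0.411) * (-6)
                   = -4.4660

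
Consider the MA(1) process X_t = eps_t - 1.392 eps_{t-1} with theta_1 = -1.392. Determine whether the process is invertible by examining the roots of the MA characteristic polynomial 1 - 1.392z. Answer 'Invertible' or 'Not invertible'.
\text{Not invertible}

The MA(q) characteristic polynomial is P(z) = 1 - 1.392z.
Invertibility requires all roots to lie outside the unit circle, i.e. |z| > 1 for every root.
This is linear in z: 1 + (-1.392) z = 0  =>  z = -1/(-1.392) = 0.718391,  |z| = 0.718391.
Moduli of all roots: 0.7184.
All moduli strictly greater than 1? No.
Verdict: Not invertible.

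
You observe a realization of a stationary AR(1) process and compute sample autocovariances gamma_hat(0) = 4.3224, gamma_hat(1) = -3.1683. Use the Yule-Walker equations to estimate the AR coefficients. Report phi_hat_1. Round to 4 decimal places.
\hat\phi_{1} = -0.7330

The Yule-Walker equations for an AR(p) process read, in matrix form,
  Gamma_p phi = r_p,   with   (Gamma_p)_{ij} = gamma(|i - j|),
                       (r_p)_i = gamma(i),   i,j = 1..p.
Substitute the sample gammas (Toeplitz matrix and right-hand side of size 1):
  Gamma_p = [[4.3224]]
  r_p     = [-3.1683]
With p = 1 this is the single equation gamma(0) phi_1 = gamma(1):
  phi_hat_1 = gamma(1) / gamma(0) = -3.1683 / 4.3224 = -0.7330.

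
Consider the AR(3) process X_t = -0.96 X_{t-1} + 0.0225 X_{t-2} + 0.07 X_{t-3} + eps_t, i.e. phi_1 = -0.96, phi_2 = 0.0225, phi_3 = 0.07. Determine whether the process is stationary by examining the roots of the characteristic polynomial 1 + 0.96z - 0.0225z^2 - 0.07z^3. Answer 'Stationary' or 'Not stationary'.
\text{Stationary}

The AR(p) characteristic polynomial is P(z) = 1 + 0.96z - 0.0225z^2 - 0.07z^3.
Stationarity requires all roots to lie outside the unit circle, i.e. |z| > 1 for every root.
Degree 3: look for a simple real root z0 first, then factor out (1 - z/z0) and solve the remaining quadratic.
Testing z0 = 4: P(4) = 1 + (0.96)(4) + (-0.0225)(4)^2 + (-0.07)(4)^3
  = 1 + (3.84) + (-0.36) + (-4.48) = 0.  So z_0 = 4 is a root, |z_0| = 4.
Divide out the factor (1 - 0.25 z) = (1 - z/z0) (since 1/z0 = 0.25):
  P(z) = (1 - 0.25 z)(1 + (1.21) z + (0.28) z^2)
  [check: z-coef 1.21 - (0.25) = 0.96; z^2-coef 0.28 - (0.25)(1.21) = -0.0225; z^3-coef -(0.25)(0.28) = -0.07.]
Remaining roots from the quadratic factor 1 + (1.21) z + (0.28) z^2:
  Set 1 + (1.21) z + (0.28) z^2 = 0, i.e. a z^2 + b z + c = 0 with a = 0.28, b = 1.21, c = 1.
  Discriminant D = b^2 - 4ac = (1.21)^2 - 4*(0.28)*1 = 1.4641 - (1.12) = 0.3441.
  D >= 0, so the roots are real: z = (-b +/- sqrt(D)) / (2a) = (-1.21 +/- 0.5866) / (0.56).
    z_1 = (-1.21 + 0.5866) / (0.56) = -1.1132,   |z_1| = 1.1132.
    z_2 = (-1.21 - 0.5866) / (0.56) = -3.2082,   |z_2| = 3.2082.
Moduli of all roots: 4.0000, 1.1132, 3.2082.
All moduli strictly greater than 1? Yes.
Verdict: Stationary.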